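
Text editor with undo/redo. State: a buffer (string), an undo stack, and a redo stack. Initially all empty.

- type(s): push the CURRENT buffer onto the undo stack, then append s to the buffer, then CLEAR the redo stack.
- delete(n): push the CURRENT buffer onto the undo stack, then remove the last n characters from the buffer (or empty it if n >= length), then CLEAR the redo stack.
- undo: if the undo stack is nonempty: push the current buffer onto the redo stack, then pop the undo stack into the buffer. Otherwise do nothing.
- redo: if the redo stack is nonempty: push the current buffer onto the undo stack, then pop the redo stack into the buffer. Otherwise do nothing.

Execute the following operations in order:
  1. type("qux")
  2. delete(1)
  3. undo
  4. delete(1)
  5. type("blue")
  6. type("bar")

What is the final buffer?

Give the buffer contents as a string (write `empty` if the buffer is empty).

After op 1 (type): buf='qux' undo_depth=1 redo_depth=0
After op 2 (delete): buf='qu' undo_depth=2 redo_depth=0
After op 3 (undo): buf='qux' undo_depth=1 redo_depth=1
After op 4 (delete): buf='qu' undo_depth=2 redo_depth=0
After op 5 (type): buf='qublue' undo_depth=3 redo_depth=0
After op 6 (type): buf='qubluebar' undo_depth=4 redo_depth=0

Answer: qubluebar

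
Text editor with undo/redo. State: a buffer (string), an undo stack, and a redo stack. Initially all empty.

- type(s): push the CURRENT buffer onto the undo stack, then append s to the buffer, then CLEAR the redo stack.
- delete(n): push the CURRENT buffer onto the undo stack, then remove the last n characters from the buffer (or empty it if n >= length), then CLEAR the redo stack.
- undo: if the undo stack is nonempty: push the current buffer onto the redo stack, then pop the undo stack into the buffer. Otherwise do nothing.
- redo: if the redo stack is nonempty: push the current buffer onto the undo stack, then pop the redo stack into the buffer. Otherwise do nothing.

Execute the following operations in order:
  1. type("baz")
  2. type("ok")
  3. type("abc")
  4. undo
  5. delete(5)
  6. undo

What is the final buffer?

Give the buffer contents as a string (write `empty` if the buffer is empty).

After op 1 (type): buf='baz' undo_depth=1 redo_depth=0
After op 2 (type): buf='bazok' undo_depth=2 redo_depth=0
After op 3 (type): buf='bazokabc' undo_depth=3 redo_depth=0
After op 4 (undo): buf='bazok' undo_depth=2 redo_depth=1
After op 5 (delete): buf='(empty)' undo_depth=3 redo_depth=0
After op 6 (undo): buf='bazok' undo_depth=2 redo_depth=1

Answer: bazok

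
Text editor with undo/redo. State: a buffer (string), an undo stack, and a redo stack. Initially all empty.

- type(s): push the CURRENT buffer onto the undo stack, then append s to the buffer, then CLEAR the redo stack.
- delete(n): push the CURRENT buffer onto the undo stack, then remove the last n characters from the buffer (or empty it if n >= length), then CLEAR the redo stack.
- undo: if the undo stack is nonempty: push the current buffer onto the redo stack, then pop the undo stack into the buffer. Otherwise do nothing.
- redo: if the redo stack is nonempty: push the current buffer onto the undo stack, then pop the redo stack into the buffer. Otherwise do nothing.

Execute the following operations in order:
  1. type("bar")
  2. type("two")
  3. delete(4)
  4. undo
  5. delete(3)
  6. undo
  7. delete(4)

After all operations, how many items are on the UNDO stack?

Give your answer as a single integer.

After op 1 (type): buf='bar' undo_depth=1 redo_depth=0
After op 2 (type): buf='bartwo' undo_depth=2 redo_depth=0
After op 3 (delete): buf='ba' undo_depth=3 redo_depth=0
After op 4 (undo): buf='bartwo' undo_depth=2 redo_depth=1
After op 5 (delete): buf='bar' undo_depth=3 redo_depth=0
After op 6 (undo): buf='bartwo' undo_depth=2 redo_depth=1
After op 7 (delete): buf='ba' undo_depth=3 redo_depth=0

Answer: 3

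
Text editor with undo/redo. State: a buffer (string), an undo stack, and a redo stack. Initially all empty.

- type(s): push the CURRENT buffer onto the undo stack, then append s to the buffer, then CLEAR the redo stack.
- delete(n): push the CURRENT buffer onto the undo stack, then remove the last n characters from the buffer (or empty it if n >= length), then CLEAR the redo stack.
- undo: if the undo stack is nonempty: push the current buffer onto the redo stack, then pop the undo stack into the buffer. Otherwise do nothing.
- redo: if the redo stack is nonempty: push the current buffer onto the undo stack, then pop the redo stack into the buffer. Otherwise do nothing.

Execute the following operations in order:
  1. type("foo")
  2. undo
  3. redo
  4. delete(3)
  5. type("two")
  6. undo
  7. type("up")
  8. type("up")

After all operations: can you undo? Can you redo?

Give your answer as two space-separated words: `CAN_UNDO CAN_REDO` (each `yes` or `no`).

Answer: yes no

Derivation:
After op 1 (type): buf='foo' undo_depth=1 redo_depth=0
After op 2 (undo): buf='(empty)' undo_depth=0 redo_depth=1
After op 3 (redo): buf='foo' undo_depth=1 redo_depth=0
After op 4 (delete): buf='(empty)' undo_depth=2 redo_depth=0
After op 5 (type): buf='two' undo_depth=3 redo_depth=0
After op 6 (undo): buf='(empty)' undo_depth=2 redo_depth=1
After op 7 (type): buf='up' undo_depth=3 redo_depth=0
After op 8 (type): buf='upup' undo_depth=4 redo_depth=0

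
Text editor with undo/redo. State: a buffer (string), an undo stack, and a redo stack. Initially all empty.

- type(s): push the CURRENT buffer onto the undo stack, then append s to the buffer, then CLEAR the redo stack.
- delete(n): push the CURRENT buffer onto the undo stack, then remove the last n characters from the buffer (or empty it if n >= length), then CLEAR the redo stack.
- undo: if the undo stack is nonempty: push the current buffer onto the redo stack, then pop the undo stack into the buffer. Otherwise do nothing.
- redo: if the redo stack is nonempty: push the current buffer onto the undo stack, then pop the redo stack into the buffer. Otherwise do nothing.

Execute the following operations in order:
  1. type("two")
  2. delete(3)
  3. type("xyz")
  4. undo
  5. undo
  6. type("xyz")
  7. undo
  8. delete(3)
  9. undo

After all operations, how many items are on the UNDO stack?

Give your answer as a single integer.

After op 1 (type): buf='two' undo_depth=1 redo_depth=0
After op 2 (delete): buf='(empty)' undo_depth=2 redo_depth=0
After op 3 (type): buf='xyz' undo_depth=3 redo_depth=0
After op 4 (undo): buf='(empty)' undo_depth=2 redo_depth=1
After op 5 (undo): buf='two' undo_depth=1 redo_depth=2
After op 6 (type): buf='twoxyz' undo_depth=2 redo_depth=0
After op 7 (undo): buf='two' undo_depth=1 redo_depth=1
After op 8 (delete): buf='(empty)' undo_depth=2 redo_depth=0
After op 9 (undo): buf='two' undo_depth=1 redo_depth=1

Answer: 1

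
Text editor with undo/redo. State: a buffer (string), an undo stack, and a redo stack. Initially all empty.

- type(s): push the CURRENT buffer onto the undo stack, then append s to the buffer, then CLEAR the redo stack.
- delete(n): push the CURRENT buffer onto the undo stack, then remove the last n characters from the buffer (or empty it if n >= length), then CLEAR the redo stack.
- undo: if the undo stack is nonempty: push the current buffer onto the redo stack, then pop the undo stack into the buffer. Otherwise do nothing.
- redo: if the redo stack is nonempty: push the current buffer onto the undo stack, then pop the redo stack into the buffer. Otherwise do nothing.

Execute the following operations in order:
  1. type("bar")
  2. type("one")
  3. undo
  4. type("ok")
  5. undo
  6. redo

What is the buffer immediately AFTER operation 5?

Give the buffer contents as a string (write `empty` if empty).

After op 1 (type): buf='bar' undo_depth=1 redo_depth=0
After op 2 (type): buf='barone' undo_depth=2 redo_depth=0
After op 3 (undo): buf='bar' undo_depth=1 redo_depth=1
After op 4 (type): buf='barok' undo_depth=2 redo_depth=0
After op 5 (undo): buf='bar' undo_depth=1 redo_depth=1

Answer: bar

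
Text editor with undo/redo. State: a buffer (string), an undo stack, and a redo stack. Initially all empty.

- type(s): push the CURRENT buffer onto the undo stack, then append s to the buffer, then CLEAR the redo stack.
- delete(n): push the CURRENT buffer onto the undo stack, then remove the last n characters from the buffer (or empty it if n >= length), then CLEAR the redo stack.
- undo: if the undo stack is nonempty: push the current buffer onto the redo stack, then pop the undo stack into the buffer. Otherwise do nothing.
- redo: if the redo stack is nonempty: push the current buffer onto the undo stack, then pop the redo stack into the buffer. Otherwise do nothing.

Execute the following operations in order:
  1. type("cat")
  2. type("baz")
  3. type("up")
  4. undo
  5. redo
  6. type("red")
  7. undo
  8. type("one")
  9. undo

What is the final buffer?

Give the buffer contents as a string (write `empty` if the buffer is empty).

After op 1 (type): buf='cat' undo_depth=1 redo_depth=0
After op 2 (type): buf='catbaz' undo_depth=2 redo_depth=0
After op 3 (type): buf='catbazup' undo_depth=3 redo_depth=0
After op 4 (undo): buf='catbaz' undo_depth=2 redo_depth=1
After op 5 (redo): buf='catbazup' undo_depth=3 redo_depth=0
After op 6 (type): buf='catbazupred' undo_depth=4 redo_depth=0
After op 7 (undo): buf='catbazup' undo_depth=3 redo_depth=1
After op 8 (type): buf='catbazupone' undo_depth=4 redo_depth=0
After op 9 (undo): buf='catbazup' undo_depth=3 redo_depth=1

Answer: catbazup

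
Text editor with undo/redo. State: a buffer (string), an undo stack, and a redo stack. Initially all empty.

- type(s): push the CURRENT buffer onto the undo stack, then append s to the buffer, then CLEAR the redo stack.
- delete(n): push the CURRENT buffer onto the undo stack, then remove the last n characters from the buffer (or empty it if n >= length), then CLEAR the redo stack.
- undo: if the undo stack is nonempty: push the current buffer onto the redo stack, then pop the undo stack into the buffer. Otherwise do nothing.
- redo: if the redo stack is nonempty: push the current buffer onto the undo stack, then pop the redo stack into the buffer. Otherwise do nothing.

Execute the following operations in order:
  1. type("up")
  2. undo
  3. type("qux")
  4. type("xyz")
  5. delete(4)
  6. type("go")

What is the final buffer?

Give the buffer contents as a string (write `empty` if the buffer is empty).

Answer: qugo

Derivation:
After op 1 (type): buf='up' undo_depth=1 redo_depth=0
After op 2 (undo): buf='(empty)' undo_depth=0 redo_depth=1
After op 3 (type): buf='qux' undo_depth=1 redo_depth=0
After op 4 (type): buf='quxxyz' undo_depth=2 redo_depth=0
After op 5 (delete): buf='qu' undo_depth=3 redo_depth=0
After op 6 (type): buf='qugo' undo_depth=4 redo_depth=0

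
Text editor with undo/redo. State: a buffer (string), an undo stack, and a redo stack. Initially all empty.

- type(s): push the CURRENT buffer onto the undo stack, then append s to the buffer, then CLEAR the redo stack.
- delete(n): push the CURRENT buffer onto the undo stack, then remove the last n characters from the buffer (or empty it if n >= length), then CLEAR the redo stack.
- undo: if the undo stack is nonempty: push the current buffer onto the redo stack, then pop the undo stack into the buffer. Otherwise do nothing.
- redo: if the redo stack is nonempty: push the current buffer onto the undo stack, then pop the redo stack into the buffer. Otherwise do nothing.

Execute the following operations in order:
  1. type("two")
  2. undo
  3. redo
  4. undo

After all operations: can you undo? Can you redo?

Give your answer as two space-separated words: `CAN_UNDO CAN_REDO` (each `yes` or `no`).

After op 1 (type): buf='two' undo_depth=1 redo_depth=0
After op 2 (undo): buf='(empty)' undo_depth=0 redo_depth=1
After op 3 (redo): buf='two' undo_depth=1 redo_depth=0
After op 4 (undo): buf='(empty)' undo_depth=0 redo_depth=1

Answer: no yes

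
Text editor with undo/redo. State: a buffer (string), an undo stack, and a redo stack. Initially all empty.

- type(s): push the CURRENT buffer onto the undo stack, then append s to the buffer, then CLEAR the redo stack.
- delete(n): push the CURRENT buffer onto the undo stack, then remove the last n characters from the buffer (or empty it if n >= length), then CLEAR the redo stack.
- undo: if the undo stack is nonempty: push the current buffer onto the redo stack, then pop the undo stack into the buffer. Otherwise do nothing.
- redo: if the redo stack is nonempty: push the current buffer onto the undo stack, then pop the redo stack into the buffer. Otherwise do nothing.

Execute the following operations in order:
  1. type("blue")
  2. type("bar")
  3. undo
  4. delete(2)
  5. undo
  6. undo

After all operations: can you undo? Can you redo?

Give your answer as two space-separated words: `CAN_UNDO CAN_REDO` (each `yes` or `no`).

Answer: no yes

Derivation:
After op 1 (type): buf='blue' undo_depth=1 redo_depth=0
After op 2 (type): buf='bluebar' undo_depth=2 redo_depth=0
After op 3 (undo): buf='blue' undo_depth=1 redo_depth=1
After op 4 (delete): buf='bl' undo_depth=2 redo_depth=0
After op 5 (undo): buf='blue' undo_depth=1 redo_depth=1
After op 6 (undo): buf='(empty)' undo_depth=0 redo_depth=2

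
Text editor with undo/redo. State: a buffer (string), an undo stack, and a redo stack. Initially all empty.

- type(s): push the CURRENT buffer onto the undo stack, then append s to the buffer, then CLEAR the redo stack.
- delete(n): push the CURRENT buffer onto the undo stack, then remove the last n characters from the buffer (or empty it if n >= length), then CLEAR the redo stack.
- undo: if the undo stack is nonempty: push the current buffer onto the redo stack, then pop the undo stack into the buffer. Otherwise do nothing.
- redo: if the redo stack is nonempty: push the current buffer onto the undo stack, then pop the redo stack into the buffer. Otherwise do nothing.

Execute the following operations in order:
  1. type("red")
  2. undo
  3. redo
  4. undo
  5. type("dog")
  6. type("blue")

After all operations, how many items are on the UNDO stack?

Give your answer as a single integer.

Answer: 2

Derivation:
After op 1 (type): buf='red' undo_depth=1 redo_depth=0
After op 2 (undo): buf='(empty)' undo_depth=0 redo_depth=1
After op 3 (redo): buf='red' undo_depth=1 redo_depth=0
After op 4 (undo): buf='(empty)' undo_depth=0 redo_depth=1
After op 5 (type): buf='dog' undo_depth=1 redo_depth=0
After op 6 (type): buf='dogblue' undo_depth=2 redo_depth=0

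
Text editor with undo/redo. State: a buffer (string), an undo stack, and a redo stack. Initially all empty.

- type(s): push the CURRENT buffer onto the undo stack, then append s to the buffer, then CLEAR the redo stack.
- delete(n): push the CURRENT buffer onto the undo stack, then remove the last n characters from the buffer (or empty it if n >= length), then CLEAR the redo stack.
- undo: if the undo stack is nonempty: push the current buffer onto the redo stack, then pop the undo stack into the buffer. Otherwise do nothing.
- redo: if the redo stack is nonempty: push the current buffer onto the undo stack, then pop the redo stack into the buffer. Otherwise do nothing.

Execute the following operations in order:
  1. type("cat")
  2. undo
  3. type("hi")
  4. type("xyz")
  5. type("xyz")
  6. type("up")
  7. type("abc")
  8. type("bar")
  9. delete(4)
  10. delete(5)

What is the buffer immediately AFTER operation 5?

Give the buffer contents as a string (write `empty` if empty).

After op 1 (type): buf='cat' undo_depth=1 redo_depth=0
After op 2 (undo): buf='(empty)' undo_depth=0 redo_depth=1
After op 3 (type): buf='hi' undo_depth=1 redo_depth=0
After op 4 (type): buf='hixyz' undo_depth=2 redo_depth=0
After op 5 (type): buf='hixyzxyz' undo_depth=3 redo_depth=0

Answer: hixyzxyz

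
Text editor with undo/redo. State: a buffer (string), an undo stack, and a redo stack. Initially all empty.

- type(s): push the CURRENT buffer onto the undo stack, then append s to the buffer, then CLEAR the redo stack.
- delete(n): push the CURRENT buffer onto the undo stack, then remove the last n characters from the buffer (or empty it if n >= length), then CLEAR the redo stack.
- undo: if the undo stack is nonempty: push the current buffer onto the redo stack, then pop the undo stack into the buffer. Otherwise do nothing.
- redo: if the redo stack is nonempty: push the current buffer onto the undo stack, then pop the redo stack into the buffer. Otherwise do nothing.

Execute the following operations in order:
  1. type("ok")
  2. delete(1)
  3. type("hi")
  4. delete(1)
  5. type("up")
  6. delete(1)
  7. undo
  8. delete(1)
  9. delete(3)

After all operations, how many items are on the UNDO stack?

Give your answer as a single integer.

After op 1 (type): buf='ok' undo_depth=1 redo_depth=0
After op 2 (delete): buf='o' undo_depth=2 redo_depth=0
After op 3 (type): buf='ohi' undo_depth=3 redo_depth=0
After op 4 (delete): buf='oh' undo_depth=4 redo_depth=0
After op 5 (type): buf='ohup' undo_depth=5 redo_depth=0
After op 6 (delete): buf='ohu' undo_depth=6 redo_depth=0
After op 7 (undo): buf='ohup' undo_depth=5 redo_depth=1
After op 8 (delete): buf='ohu' undo_depth=6 redo_depth=0
After op 9 (delete): buf='(empty)' undo_depth=7 redo_depth=0

Answer: 7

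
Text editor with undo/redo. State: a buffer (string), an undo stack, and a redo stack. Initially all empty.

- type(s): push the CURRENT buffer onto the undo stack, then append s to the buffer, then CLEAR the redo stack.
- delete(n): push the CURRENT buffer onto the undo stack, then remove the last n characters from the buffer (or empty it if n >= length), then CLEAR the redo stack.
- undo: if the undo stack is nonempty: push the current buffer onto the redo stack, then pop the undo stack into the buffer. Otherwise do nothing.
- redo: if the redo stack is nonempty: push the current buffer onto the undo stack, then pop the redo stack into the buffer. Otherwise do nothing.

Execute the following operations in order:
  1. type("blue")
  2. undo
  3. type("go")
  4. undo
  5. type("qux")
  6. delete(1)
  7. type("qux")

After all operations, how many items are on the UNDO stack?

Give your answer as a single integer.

Answer: 3

Derivation:
After op 1 (type): buf='blue' undo_depth=1 redo_depth=0
After op 2 (undo): buf='(empty)' undo_depth=0 redo_depth=1
After op 3 (type): buf='go' undo_depth=1 redo_depth=0
After op 4 (undo): buf='(empty)' undo_depth=0 redo_depth=1
After op 5 (type): buf='qux' undo_depth=1 redo_depth=0
After op 6 (delete): buf='qu' undo_depth=2 redo_depth=0
After op 7 (type): buf='ququx' undo_depth=3 redo_depth=0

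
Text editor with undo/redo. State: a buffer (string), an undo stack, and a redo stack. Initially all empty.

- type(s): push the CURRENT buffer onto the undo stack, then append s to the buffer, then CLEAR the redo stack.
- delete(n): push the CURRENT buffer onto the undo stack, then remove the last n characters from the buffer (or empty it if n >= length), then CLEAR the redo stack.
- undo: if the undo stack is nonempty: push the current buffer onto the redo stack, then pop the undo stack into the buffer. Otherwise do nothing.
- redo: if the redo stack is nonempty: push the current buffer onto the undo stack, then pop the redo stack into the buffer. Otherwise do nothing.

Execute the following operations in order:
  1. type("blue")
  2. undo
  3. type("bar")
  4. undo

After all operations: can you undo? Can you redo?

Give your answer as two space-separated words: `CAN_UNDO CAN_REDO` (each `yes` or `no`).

Answer: no yes

Derivation:
After op 1 (type): buf='blue' undo_depth=1 redo_depth=0
After op 2 (undo): buf='(empty)' undo_depth=0 redo_depth=1
After op 3 (type): buf='bar' undo_depth=1 redo_depth=0
After op 4 (undo): buf='(empty)' undo_depth=0 redo_depth=1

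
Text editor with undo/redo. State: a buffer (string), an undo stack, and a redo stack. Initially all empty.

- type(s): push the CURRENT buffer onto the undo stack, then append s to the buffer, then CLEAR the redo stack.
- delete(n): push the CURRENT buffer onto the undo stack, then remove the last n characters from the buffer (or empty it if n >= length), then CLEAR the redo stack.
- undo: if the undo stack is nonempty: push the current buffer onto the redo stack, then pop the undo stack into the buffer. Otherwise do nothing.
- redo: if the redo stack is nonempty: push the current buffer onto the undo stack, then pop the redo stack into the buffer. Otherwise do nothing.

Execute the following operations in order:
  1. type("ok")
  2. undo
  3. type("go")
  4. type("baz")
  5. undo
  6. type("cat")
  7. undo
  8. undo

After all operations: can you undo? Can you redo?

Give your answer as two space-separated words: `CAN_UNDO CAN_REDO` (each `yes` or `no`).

Answer: no yes

Derivation:
After op 1 (type): buf='ok' undo_depth=1 redo_depth=0
After op 2 (undo): buf='(empty)' undo_depth=0 redo_depth=1
After op 3 (type): buf='go' undo_depth=1 redo_depth=0
After op 4 (type): buf='gobaz' undo_depth=2 redo_depth=0
After op 5 (undo): buf='go' undo_depth=1 redo_depth=1
After op 6 (type): buf='gocat' undo_depth=2 redo_depth=0
After op 7 (undo): buf='go' undo_depth=1 redo_depth=1
After op 8 (undo): buf='(empty)' undo_depth=0 redo_depth=2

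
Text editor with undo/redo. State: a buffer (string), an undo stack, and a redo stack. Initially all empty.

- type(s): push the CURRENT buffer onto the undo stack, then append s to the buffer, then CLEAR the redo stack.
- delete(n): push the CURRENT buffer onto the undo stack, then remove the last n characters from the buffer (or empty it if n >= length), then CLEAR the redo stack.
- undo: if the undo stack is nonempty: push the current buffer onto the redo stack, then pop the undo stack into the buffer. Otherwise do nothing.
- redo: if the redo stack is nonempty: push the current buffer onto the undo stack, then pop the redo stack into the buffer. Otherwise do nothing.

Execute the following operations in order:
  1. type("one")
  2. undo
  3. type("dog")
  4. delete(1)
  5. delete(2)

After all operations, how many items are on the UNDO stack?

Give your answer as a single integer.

Answer: 3

Derivation:
After op 1 (type): buf='one' undo_depth=1 redo_depth=0
After op 2 (undo): buf='(empty)' undo_depth=0 redo_depth=1
After op 3 (type): buf='dog' undo_depth=1 redo_depth=0
After op 4 (delete): buf='do' undo_depth=2 redo_depth=0
After op 5 (delete): buf='(empty)' undo_depth=3 redo_depth=0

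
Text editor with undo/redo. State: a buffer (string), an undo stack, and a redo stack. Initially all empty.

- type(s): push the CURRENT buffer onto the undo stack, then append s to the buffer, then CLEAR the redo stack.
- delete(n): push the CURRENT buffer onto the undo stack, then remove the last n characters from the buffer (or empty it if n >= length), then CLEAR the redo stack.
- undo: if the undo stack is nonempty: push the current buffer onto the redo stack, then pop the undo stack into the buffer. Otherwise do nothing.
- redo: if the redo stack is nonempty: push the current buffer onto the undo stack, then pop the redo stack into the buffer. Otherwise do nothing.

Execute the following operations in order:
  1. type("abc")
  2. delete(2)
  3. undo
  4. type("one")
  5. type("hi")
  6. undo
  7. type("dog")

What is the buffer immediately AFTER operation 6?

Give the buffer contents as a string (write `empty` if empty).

Answer: abcone

Derivation:
After op 1 (type): buf='abc' undo_depth=1 redo_depth=0
After op 2 (delete): buf='a' undo_depth=2 redo_depth=0
After op 3 (undo): buf='abc' undo_depth=1 redo_depth=1
After op 4 (type): buf='abcone' undo_depth=2 redo_depth=0
After op 5 (type): buf='abconehi' undo_depth=3 redo_depth=0
After op 6 (undo): buf='abcone' undo_depth=2 redo_depth=1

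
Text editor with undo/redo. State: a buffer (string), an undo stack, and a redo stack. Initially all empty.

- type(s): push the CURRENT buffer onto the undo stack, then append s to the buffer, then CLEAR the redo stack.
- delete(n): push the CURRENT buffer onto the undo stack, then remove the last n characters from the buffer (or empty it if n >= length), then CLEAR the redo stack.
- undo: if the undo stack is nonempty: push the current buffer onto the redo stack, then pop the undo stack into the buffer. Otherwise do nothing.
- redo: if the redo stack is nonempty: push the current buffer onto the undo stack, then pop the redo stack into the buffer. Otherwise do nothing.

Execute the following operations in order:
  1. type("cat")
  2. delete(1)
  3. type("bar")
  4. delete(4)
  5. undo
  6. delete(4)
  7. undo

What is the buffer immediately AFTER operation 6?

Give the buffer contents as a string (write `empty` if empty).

After op 1 (type): buf='cat' undo_depth=1 redo_depth=0
After op 2 (delete): buf='ca' undo_depth=2 redo_depth=0
After op 3 (type): buf='cabar' undo_depth=3 redo_depth=0
After op 4 (delete): buf='c' undo_depth=4 redo_depth=0
After op 5 (undo): buf='cabar' undo_depth=3 redo_depth=1
After op 6 (delete): buf='c' undo_depth=4 redo_depth=0

Answer: c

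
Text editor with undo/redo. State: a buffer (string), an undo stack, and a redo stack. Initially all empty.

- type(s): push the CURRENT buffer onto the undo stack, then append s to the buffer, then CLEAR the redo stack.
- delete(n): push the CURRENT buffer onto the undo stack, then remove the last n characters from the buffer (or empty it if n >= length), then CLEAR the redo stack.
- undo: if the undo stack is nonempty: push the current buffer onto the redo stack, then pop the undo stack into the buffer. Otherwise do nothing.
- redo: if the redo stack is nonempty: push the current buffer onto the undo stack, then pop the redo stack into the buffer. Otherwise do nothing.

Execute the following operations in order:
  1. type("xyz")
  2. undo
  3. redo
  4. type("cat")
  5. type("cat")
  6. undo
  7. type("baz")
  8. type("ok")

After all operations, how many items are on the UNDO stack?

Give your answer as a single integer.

After op 1 (type): buf='xyz' undo_depth=1 redo_depth=0
After op 2 (undo): buf='(empty)' undo_depth=0 redo_depth=1
After op 3 (redo): buf='xyz' undo_depth=1 redo_depth=0
After op 4 (type): buf='xyzcat' undo_depth=2 redo_depth=0
After op 5 (type): buf='xyzcatcat' undo_depth=3 redo_depth=0
After op 6 (undo): buf='xyzcat' undo_depth=2 redo_depth=1
After op 7 (type): buf='xyzcatbaz' undo_depth=3 redo_depth=0
After op 8 (type): buf='xyzcatbazok' undo_depth=4 redo_depth=0

Answer: 4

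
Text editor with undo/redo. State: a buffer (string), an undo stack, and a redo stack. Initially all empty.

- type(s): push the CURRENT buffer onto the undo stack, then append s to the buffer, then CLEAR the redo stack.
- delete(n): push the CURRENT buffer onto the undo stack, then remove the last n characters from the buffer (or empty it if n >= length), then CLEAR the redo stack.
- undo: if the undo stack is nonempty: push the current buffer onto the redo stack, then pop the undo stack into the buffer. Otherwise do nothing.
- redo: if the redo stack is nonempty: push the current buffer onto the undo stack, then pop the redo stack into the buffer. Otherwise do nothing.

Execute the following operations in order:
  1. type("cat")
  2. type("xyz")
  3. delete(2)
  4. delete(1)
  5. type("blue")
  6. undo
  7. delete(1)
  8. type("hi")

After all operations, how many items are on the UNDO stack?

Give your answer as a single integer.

Answer: 6

Derivation:
After op 1 (type): buf='cat' undo_depth=1 redo_depth=0
After op 2 (type): buf='catxyz' undo_depth=2 redo_depth=0
After op 3 (delete): buf='catx' undo_depth=3 redo_depth=0
After op 4 (delete): buf='cat' undo_depth=4 redo_depth=0
After op 5 (type): buf='catblue' undo_depth=5 redo_depth=0
After op 6 (undo): buf='cat' undo_depth=4 redo_depth=1
After op 7 (delete): buf='ca' undo_depth=5 redo_depth=0
After op 8 (type): buf='cahi' undo_depth=6 redo_depth=0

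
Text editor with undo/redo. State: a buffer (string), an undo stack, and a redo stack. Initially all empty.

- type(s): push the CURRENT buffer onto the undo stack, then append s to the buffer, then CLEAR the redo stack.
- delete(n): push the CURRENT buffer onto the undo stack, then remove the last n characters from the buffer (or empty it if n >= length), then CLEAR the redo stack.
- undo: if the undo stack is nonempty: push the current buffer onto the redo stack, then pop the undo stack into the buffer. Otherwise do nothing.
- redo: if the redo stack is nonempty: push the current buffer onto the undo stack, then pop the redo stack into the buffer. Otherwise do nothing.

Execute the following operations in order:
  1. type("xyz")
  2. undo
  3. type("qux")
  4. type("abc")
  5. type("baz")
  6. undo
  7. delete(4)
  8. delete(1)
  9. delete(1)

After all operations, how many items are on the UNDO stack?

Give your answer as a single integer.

Answer: 5

Derivation:
After op 1 (type): buf='xyz' undo_depth=1 redo_depth=0
After op 2 (undo): buf='(empty)' undo_depth=0 redo_depth=1
After op 3 (type): buf='qux' undo_depth=1 redo_depth=0
After op 4 (type): buf='quxabc' undo_depth=2 redo_depth=0
After op 5 (type): buf='quxabcbaz' undo_depth=3 redo_depth=0
After op 6 (undo): buf='quxabc' undo_depth=2 redo_depth=1
After op 7 (delete): buf='qu' undo_depth=3 redo_depth=0
After op 8 (delete): buf='q' undo_depth=4 redo_depth=0
After op 9 (delete): buf='(empty)' undo_depth=5 redo_depth=0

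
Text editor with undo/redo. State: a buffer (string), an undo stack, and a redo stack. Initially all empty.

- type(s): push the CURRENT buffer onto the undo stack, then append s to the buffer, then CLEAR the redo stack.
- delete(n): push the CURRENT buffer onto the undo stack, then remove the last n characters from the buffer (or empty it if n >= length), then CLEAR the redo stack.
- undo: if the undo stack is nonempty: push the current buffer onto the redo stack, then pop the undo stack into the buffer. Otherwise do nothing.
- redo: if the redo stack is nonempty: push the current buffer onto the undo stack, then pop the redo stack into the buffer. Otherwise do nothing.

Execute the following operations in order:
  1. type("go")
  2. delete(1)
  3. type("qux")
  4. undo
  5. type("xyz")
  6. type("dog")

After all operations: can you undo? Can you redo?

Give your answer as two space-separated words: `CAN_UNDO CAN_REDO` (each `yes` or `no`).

After op 1 (type): buf='go' undo_depth=1 redo_depth=0
After op 2 (delete): buf='g' undo_depth=2 redo_depth=0
After op 3 (type): buf='gqux' undo_depth=3 redo_depth=0
After op 4 (undo): buf='g' undo_depth=2 redo_depth=1
After op 5 (type): buf='gxyz' undo_depth=3 redo_depth=0
After op 6 (type): buf='gxyzdog' undo_depth=4 redo_depth=0

Answer: yes no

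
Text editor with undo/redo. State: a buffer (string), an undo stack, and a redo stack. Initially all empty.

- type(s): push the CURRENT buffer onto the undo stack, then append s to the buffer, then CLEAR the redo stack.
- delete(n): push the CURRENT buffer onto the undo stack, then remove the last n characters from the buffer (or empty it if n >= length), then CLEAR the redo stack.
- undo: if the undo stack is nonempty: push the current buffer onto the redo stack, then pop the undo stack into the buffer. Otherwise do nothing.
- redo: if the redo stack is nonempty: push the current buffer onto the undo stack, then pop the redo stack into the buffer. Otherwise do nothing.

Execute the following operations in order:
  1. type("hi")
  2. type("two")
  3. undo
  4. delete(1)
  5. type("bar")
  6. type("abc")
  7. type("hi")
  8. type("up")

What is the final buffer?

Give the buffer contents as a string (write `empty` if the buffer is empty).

Answer: hbarabchiup

Derivation:
After op 1 (type): buf='hi' undo_depth=1 redo_depth=0
After op 2 (type): buf='hitwo' undo_depth=2 redo_depth=0
After op 3 (undo): buf='hi' undo_depth=1 redo_depth=1
After op 4 (delete): buf='h' undo_depth=2 redo_depth=0
After op 5 (type): buf='hbar' undo_depth=3 redo_depth=0
After op 6 (type): buf='hbarabc' undo_depth=4 redo_depth=0
After op 7 (type): buf='hbarabchi' undo_depth=5 redo_depth=0
After op 8 (type): buf='hbarabchiup' undo_depth=6 redo_depth=0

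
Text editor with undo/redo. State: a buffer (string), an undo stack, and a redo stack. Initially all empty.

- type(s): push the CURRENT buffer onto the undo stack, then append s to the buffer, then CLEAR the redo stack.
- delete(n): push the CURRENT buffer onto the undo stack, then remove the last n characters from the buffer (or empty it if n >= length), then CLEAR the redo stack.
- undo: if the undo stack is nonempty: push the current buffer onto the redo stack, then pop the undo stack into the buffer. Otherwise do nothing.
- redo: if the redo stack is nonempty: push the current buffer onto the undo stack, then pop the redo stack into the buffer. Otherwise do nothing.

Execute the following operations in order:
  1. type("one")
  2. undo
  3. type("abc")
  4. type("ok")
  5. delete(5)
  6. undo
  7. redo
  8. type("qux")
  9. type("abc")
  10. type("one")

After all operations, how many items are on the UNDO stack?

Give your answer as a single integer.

After op 1 (type): buf='one' undo_depth=1 redo_depth=0
After op 2 (undo): buf='(empty)' undo_depth=0 redo_depth=1
After op 3 (type): buf='abc' undo_depth=1 redo_depth=0
After op 4 (type): buf='abcok' undo_depth=2 redo_depth=0
After op 5 (delete): buf='(empty)' undo_depth=3 redo_depth=0
After op 6 (undo): buf='abcok' undo_depth=2 redo_depth=1
After op 7 (redo): buf='(empty)' undo_depth=3 redo_depth=0
After op 8 (type): buf='qux' undo_depth=4 redo_depth=0
After op 9 (type): buf='quxabc' undo_depth=5 redo_depth=0
After op 10 (type): buf='quxabcone' undo_depth=6 redo_depth=0

Answer: 6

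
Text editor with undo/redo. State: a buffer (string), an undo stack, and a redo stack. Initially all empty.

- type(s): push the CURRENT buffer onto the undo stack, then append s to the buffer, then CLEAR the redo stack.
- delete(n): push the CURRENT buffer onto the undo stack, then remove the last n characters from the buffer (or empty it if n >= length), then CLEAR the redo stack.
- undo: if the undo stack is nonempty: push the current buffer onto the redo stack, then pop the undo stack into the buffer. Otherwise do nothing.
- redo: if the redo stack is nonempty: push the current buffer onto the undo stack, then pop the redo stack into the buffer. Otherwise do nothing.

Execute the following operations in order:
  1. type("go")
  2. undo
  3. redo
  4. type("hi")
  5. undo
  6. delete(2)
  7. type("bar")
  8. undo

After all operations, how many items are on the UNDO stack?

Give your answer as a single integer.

After op 1 (type): buf='go' undo_depth=1 redo_depth=0
After op 2 (undo): buf='(empty)' undo_depth=0 redo_depth=1
After op 3 (redo): buf='go' undo_depth=1 redo_depth=0
After op 4 (type): buf='gohi' undo_depth=2 redo_depth=0
After op 5 (undo): buf='go' undo_depth=1 redo_depth=1
After op 6 (delete): buf='(empty)' undo_depth=2 redo_depth=0
After op 7 (type): buf='bar' undo_depth=3 redo_depth=0
After op 8 (undo): buf='(empty)' undo_depth=2 redo_depth=1

Answer: 2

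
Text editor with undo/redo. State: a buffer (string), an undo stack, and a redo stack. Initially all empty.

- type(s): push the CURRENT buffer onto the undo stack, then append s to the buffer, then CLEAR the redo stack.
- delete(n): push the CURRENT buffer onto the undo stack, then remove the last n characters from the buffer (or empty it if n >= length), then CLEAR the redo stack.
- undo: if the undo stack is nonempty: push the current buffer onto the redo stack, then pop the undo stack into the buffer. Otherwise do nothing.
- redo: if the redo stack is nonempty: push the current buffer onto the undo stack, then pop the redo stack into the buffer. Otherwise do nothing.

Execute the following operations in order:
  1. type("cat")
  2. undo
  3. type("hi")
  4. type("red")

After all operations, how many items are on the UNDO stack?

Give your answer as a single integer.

Answer: 2

Derivation:
After op 1 (type): buf='cat' undo_depth=1 redo_depth=0
After op 2 (undo): buf='(empty)' undo_depth=0 redo_depth=1
After op 3 (type): buf='hi' undo_depth=1 redo_depth=0
After op 4 (type): buf='hired' undo_depth=2 redo_depth=0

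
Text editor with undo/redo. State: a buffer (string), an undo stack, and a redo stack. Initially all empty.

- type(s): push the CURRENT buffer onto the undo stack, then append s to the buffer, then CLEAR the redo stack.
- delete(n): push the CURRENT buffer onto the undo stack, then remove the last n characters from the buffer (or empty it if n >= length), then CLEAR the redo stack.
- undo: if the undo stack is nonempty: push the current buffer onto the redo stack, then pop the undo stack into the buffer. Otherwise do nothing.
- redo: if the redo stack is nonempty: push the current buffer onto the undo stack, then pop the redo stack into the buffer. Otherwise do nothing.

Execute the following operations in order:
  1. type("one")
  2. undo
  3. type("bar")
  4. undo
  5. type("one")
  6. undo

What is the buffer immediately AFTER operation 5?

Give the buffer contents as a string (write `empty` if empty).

Answer: one

Derivation:
After op 1 (type): buf='one' undo_depth=1 redo_depth=0
After op 2 (undo): buf='(empty)' undo_depth=0 redo_depth=1
After op 3 (type): buf='bar' undo_depth=1 redo_depth=0
After op 4 (undo): buf='(empty)' undo_depth=0 redo_depth=1
After op 5 (type): buf='one' undo_depth=1 redo_depth=0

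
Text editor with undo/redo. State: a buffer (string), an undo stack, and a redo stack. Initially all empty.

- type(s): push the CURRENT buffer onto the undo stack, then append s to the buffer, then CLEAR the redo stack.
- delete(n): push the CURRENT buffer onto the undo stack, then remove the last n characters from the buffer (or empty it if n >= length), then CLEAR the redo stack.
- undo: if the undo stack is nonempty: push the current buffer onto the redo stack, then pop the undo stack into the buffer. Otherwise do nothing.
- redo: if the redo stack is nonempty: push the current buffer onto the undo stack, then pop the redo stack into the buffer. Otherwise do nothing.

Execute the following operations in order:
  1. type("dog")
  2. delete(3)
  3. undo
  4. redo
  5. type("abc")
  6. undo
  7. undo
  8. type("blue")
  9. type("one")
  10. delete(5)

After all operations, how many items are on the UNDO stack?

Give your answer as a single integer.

After op 1 (type): buf='dog' undo_depth=1 redo_depth=0
After op 2 (delete): buf='(empty)' undo_depth=2 redo_depth=0
After op 3 (undo): buf='dog' undo_depth=1 redo_depth=1
After op 4 (redo): buf='(empty)' undo_depth=2 redo_depth=0
After op 5 (type): buf='abc' undo_depth=3 redo_depth=0
After op 6 (undo): buf='(empty)' undo_depth=2 redo_depth=1
After op 7 (undo): buf='dog' undo_depth=1 redo_depth=2
After op 8 (type): buf='dogblue' undo_depth=2 redo_depth=0
After op 9 (type): buf='dogblueone' undo_depth=3 redo_depth=0
After op 10 (delete): buf='dogbl' undo_depth=4 redo_depth=0

Answer: 4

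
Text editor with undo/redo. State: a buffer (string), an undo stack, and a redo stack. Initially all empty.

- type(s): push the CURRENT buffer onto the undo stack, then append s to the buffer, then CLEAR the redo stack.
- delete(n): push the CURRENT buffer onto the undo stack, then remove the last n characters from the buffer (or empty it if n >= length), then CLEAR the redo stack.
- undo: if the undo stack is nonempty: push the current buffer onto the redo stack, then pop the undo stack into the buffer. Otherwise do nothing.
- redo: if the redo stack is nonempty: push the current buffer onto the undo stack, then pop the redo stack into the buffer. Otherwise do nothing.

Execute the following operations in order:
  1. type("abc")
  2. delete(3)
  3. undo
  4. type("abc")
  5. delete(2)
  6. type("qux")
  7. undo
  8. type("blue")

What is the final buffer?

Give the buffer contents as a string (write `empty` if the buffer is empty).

After op 1 (type): buf='abc' undo_depth=1 redo_depth=0
After op 2 (delete): buf='(empty)' undo_depth=2 redo_depth=0
After op 3 (undo): buf='abc' undo_depth=1 redo_depth=1
After op 4 (type): buf='abcabc' undo_depth=2 redo_depth=0
After op 5 (delete): buf='abca' undo_depth=3 redo_depth=0
After op 6 (type): buf='abcaqux' undo_depth=4 redo_depth=0
After op 7 (undo): buf='abca' undo_depth=3 redo_depth=1
After op 8 (type): buf='abcablue' undo_depth=4 redo_depth=0

Answer: abcablue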